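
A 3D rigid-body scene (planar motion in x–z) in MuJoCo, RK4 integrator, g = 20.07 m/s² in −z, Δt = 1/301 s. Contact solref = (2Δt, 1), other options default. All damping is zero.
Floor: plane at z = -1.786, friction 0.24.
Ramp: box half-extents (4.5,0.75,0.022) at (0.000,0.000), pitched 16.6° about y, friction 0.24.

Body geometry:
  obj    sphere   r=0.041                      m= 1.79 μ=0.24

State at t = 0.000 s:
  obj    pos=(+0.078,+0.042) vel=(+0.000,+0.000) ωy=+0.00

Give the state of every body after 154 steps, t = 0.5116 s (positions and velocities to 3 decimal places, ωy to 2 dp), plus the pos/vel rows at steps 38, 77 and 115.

State at t = 0.5116 s:
  obj    pos=(+0.592,-0.111) vel=(+2.008,-0.599) ωy=+51.10

Key-timestep trajectory:
   step    t(s)  obj.x    obj.z    obj.vx   obj.vz 
     38  0.1262   +0.109  +0.033  +0.496  -0.148
     77  0.2558   +0.207  +0.004  +1.004  -0.299
    115  0.3821   +0.365  -0.043  +1.500  -0.447


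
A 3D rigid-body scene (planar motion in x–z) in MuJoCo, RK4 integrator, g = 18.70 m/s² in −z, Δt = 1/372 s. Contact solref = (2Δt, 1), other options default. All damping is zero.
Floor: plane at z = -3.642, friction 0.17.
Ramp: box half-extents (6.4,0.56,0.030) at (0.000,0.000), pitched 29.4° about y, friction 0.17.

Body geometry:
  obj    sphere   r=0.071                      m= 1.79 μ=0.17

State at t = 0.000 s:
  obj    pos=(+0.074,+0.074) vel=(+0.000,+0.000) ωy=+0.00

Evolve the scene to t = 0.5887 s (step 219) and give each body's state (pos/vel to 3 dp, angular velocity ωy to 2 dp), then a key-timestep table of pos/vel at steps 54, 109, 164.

State at t = 0.5887 s:
  obj    pos=(+1.064,-0.484) vel=(+3.363,-1.895) ωy=+54.35

Key-timestep trajectory:
   step    t(s)  obj.x    obj.z    obj.vx   obj.vz 
     54  0.1452   +0.134  +0.040  +0.830  -0.467
    109  0.2930   +0.319  -0.064  +1.674  -0.943
    164  0.4409   +0.629  -0.239  +2.519  -1.419


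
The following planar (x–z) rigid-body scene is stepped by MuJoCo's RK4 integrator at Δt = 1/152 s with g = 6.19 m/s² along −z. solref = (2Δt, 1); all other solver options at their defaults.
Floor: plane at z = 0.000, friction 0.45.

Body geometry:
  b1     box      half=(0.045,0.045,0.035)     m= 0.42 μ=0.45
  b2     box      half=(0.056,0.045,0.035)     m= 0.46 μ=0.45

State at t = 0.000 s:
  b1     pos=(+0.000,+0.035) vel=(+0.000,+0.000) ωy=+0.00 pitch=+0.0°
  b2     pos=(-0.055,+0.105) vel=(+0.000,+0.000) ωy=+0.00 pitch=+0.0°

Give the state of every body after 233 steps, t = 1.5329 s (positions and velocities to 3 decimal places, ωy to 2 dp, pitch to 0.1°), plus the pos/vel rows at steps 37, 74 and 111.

State at t = 1.5329 s:
  b1     pos=(+0.000,+0.035) vel=(+0.000,+0.000) ωy=+0.00 pitch=+0.0°
  b2     pos=(-0.110,+0.056) vel=(+0.000,+0.000) ωy=+0.00 pitch=-90.0°

Key-timestep trajectory:
   step    t(s)  b1.x    b1.z    b1.vx   b1.vz   b2.x    b2.z    b2.vx   b2.vz 
     37  0.2434   +0.000  +0.035  +0.000  +0.000   -0.080  +0.082  -0.192  -0.394
     74  0.4868   +0.000  +0.035  +0.000  +0.000   -0.128  +0.064  -0.027  +0.009
    111  0.7303   +0.000  +0.035  +0.000  +0.000   -0.106  +0.058  +0.035  +0.029


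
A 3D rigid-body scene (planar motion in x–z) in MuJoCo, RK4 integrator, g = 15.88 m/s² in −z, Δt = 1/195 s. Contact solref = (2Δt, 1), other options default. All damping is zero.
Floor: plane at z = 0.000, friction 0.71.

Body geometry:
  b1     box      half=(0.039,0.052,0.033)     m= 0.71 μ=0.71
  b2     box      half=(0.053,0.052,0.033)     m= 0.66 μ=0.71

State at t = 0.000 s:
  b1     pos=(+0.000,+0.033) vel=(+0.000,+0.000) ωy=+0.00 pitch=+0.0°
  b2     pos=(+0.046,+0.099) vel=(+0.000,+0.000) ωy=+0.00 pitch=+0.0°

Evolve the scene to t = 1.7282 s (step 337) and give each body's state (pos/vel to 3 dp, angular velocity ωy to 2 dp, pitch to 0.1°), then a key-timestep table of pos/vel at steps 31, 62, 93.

State at t = 1.7282 s:
  b1     pos=(+0.000,+0.033) vel=(+0.000,+0.000) ωy=+0.00 pitch=+0.0°
  b2     pos=(+0.182,+0.033) vel=(+0.000,+0.000) ωy=+0.00 pitch=+180.0°

Key-timestep trajectory:
   step    t(s)  b1.x    b1.z    b1.vx   b1.vz   b2.x    b2.z    b2.vx   b2.vz 
     31  0.1590   +0.000  +0.033  +0.000  +0.000   +0.069  +0.081  +0.293  -0.470
     62  0.3179   +0.000  +0.033  +0.000  +0.000   +0.121  +0.062  +0.157  +0.016
     93  0.4769   +0.000  +0.033  +0.000  +0.000   +0.150  +0.058  +0.332  -0.133


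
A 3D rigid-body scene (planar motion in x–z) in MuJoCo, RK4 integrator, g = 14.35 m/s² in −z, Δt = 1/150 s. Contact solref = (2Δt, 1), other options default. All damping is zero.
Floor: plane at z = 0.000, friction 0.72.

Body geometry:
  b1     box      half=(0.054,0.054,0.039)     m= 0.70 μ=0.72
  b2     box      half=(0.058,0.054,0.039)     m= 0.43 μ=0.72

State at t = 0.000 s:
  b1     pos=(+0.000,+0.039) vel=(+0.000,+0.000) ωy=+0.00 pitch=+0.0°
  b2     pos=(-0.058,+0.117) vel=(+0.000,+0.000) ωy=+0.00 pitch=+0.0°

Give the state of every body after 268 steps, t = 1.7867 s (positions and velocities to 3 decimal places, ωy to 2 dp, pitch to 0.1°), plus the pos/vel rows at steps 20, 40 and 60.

State at t = 1.7867 s:
  b1     pos=(+0.000,+0.039) vel=(+0.000,+0.000) ωy=+0.00 pitch=+0.0°
  b2     pos=(-0.108,+0.058) vel=(+0.000,+0.000) ωy=+0.00 pitch=-90.0°

Key-timestep trajectory:
   step    t(s)  b1.x    b1.z    b1.vx   b1.vz   b2.x    b2.z    b2.vx   b2.vz 
     20  0.1333   +0.000  +0.039  +0.000  +0.000   -0.066  +0.115  -0.145  -0.044
     40  0.2667   +0.000  +0.039  +0.000  +0.000   -0.101  +0.068  -0.322  -1.030
     60  0.4000   +0.000  +0.039  +0.000  +0.000   -0.109  +0.059  +0.236  -0.164


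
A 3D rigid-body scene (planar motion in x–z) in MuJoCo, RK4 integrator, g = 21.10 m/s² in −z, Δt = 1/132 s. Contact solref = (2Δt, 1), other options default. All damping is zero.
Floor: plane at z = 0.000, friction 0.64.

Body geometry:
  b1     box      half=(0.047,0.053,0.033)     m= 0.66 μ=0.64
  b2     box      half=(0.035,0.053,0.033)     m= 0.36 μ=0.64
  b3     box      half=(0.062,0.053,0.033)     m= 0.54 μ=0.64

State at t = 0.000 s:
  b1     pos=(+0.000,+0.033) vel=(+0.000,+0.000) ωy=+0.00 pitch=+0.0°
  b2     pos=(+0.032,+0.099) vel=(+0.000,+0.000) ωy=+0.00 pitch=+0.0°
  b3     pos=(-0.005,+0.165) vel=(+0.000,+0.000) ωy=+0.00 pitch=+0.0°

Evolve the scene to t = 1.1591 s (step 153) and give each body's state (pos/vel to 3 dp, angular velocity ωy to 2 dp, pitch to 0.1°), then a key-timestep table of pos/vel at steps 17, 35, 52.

State at t = 1.1591 s:
  b1     pos=(+0.000,+0.033) vel=(+0.000,+0.000) ωy=+0.00 pitch=+0.0°
  b2     pos=(+0.032,+0.099) vel=(+0.000,+0.000) ωy=+0.00 pitch=+0.1°
  b3     pos=(-0.146,+0.033) vel=(+0.000,+0.000) ωy=+0.00 pitch=+180.0°

Key-timestep trajectory:
   step    t(s)  b1.x    b1.z    b1.vx   b1.vz   b2.x    b2.z    b2.vx   b2.vz   b3.x    b3.z    b3.vx   b3.vz 
     17  0.1288   +0.000  +0.033  +0.000  +0.000   +0.032  +0.099  +0.002  +0.000   -0.011  +0.164  -0.120  -0.028
     35  0.2652   +0.000  +0.033  +0.001  +0.000   +0.032  +0.099  +0.002  +0.000   -0.053  +0.130  -0.632  -0.128
     52  0.3939   +0.000  +0.033  +0.000  +0.000   +0.032  +0.099  +0.000  +0.000   -0.148  +0.024  -0.268  -0.242


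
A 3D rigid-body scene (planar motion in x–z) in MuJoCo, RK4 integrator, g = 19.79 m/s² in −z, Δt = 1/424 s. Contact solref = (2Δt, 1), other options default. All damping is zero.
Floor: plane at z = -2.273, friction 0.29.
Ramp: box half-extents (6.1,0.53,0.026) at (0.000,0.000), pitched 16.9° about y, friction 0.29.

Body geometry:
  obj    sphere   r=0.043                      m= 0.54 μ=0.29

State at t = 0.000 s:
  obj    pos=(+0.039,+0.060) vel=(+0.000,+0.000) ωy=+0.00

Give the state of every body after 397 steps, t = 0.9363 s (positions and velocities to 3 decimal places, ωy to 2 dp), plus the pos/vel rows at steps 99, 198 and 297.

State at t = 0.9363 s:
  obj    pos=(+1.763,-0.463) vel=(+3.681,-1.119) ωy=+89.47

Key-timestep trajectory:
   step    t(s)  obj.x    obj.z    obj.vx   obj.vz 
     99  0.2335   +0.146  +0.028  +0.918  -0.279
    198  0.4670   +0.468  -0.070  +1.836  -0.558
    297  0.7005   +1.004  -0.233  +2.754  -0.837


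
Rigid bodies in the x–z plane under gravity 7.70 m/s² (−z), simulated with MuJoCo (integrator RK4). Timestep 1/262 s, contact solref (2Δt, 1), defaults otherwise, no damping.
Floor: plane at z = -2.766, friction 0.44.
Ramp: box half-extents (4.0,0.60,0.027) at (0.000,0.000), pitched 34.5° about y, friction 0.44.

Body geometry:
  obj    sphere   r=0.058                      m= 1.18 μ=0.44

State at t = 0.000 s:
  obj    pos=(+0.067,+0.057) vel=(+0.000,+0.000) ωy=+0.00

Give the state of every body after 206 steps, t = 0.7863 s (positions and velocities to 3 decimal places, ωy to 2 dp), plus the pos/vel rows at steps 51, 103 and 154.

State at t = 0.7863 s:
  obj    pos=(+0.861,-0.488) vel=(+2.019,-1.387) ωy=+42.22

Key-timestep trajectory:
   step    t(s)  obj.x    obj.z    obj.vx   obj.vz 
     51  0.1947   +0.116  +0.024  +0.500  -0.344
    103  0.3931   +0.265  -0.079  +1.009  -0.694
    154  0.5878   +0.511  -0.248  +1.509  -1.037


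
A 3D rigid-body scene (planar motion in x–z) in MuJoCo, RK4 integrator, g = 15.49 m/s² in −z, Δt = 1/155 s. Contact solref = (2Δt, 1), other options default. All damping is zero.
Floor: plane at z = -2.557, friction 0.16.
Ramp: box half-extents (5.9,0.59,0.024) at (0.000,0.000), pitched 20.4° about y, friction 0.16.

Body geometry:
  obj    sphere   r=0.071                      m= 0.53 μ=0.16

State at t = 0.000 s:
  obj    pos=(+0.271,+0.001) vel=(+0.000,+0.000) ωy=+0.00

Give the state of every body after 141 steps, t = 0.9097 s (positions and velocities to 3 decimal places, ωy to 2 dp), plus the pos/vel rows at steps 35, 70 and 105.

State at t = 0.9097 s:
  obj    pos=(+1.767,-0.556) vel=(+3.289,-1.223) ωy=+49.40

Key-timestep trajectory:
   step    t(s)  obj.x    obj.z    obj.vx   obj.vz 
     35  0.2258   +0.363  -0.034  +0.817  -0.304
     70  0.4516   +0.640  -0.137  +1.633  -0.607
    105  0.6774   +1.101  -0.308  +2.449  -0.911


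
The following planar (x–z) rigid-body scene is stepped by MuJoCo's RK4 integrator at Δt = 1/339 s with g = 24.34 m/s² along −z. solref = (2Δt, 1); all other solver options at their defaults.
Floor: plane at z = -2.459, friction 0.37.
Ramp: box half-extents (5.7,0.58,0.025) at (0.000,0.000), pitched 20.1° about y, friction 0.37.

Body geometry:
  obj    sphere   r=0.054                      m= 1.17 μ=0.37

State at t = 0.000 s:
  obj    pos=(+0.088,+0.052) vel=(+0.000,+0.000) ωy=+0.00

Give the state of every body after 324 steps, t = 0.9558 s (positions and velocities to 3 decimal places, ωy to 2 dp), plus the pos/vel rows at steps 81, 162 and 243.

State at t = 0.9558 s:
  obj    pos=(+2.651,-0.886) vel=(+5.363,-1.962) ωy=+105.74

Key-timestep trajectory:
   step    t(s)  obj.x    obj.z    obj.vx   obj.vz 
     81  0.2389   +0.248  -0.007  +1.341  -0.491
    162  0.4779   +0.729  -0.183  +2.681  -0.981
    243  0.7168   +1.530  -0.476  +4.022  -1.472


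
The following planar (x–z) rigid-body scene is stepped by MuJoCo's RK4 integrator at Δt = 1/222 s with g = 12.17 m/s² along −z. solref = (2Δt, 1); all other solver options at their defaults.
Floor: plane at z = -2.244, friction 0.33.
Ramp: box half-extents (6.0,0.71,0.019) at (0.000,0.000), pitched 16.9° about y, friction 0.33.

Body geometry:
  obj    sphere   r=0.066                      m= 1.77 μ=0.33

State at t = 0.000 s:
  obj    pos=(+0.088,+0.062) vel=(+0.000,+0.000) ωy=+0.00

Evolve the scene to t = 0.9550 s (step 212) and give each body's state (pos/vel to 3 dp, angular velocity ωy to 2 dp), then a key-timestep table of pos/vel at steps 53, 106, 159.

State at t = 0.9550 s:
  obj    pos=(+1.191,-0.273) vel=(+2.309,-0.702) ωy=+36.56

Key-timestep trajectory:
   step    t(s)  obj.x    obj.z    obj.vx   obj.vz 
     53  0.2387   +0.157  +0.041  +0.577  -0.175
    106  0.4775   +0.364  -0.022  +1.155  -0.351
    159  0.7162   +0.708  -0.126  +1.732  -0.526


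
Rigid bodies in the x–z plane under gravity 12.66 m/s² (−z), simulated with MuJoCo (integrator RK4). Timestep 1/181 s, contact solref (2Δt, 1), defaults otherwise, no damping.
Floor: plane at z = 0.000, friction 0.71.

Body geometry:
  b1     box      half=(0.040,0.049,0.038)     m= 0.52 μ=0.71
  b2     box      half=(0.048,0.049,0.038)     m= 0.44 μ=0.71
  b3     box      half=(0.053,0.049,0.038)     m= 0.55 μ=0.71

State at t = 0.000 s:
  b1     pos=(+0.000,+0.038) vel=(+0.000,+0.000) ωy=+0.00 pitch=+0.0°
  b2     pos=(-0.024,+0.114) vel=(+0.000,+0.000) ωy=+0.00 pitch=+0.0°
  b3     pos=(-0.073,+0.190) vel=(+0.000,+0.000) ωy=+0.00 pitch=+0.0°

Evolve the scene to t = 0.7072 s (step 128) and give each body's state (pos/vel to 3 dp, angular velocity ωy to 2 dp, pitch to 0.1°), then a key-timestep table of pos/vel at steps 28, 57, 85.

State at t = 0.7072 s:
  b1     pos=(+0.000,+0.038) vel=(+0.000,+0.000) ωy=+0.00 pitch=+0.0°
  b2     pos=(-0.084,+0.048) vel=(+0.000,+0.000) ωy=+0.00 pitch=-90.0°
  b3     pos=(-0.289,+0.038) vel=(+0.000,+0.000) ωy=+0.00 pitch=+180.0°

Key-timestep trajectory:
   step    t(s)  b1.x    b1.z    b1.vx   b1.vz   b2.x    b2.z    b2.vx   b2.vz   b3.x    b3.z    b3.vx   b3.vz 
     28  0.1547   +0.000  +0.038  +0.001  +0.000   -0.032  +0.116  -0.134  +0.026   -0.097  +0.180  -0.348  -0.187
     57  0.3149   +0.000  +0.038  +0.000  +0.000   -0.078  +0.089  -0.379  -0.760   -0.180  +0.056  -0.797  -0.562
     85  0.4696   +0.000  +0.038  +0.000  +0.000   -0.085  +0.048  +0.010  +0.003   -0.257  +0.061  -0.472  -0.186


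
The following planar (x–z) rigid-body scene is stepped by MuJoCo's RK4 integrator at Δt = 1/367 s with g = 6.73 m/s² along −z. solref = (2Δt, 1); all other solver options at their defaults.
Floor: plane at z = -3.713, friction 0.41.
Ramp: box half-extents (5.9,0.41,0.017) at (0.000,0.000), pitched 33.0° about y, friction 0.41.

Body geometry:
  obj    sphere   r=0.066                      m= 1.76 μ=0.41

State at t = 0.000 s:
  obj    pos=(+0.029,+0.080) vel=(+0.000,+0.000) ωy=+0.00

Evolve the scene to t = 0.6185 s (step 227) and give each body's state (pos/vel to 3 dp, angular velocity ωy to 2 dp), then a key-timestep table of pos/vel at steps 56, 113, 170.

State at t = 0.6185 s:
  obj    pos=(+0.449,-0.193) vel=(+1.358,-0.882) ωy=+24.53

Key-timestep trajectory:
   step    t(s)  obj.x    obj.z    obj.vx   obj.vz 
     56  0.1526   +0.055  +0.063  +0.335  -0.218
    113  0.3079   +0.133  +0.012  +0.676  -0.439
    170  0.4632   +0.265  -0.073  +1.017  -0.661


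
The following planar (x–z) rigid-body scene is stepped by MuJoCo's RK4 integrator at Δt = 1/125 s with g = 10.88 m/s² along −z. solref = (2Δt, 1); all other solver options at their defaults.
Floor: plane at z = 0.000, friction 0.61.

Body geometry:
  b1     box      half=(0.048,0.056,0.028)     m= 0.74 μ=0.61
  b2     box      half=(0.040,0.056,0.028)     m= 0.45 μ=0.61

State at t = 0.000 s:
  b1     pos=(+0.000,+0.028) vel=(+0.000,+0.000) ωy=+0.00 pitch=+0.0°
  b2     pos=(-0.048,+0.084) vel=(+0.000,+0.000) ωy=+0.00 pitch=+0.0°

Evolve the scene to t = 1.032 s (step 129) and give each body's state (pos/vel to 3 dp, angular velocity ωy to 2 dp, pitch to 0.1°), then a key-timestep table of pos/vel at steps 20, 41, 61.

State at t = 1.032 s:
  b1     pos=(+0.000,+0.028) vel=(+0.000,+0.000) ωy=+0.00 pitch=+0.0°
  b2     pos=(-0.083,+0.040) vel=(+0.000,+0.000) ωy=+0.00 pitch=-90.0°

Key-timestep trajectory:
   step    t(s)  b1.x    b1.z    b1.vx   b1.vz   b2.x    b2.z    b2.vx   b2.vz 
     20  0.1600   +0.000  +0.028  +0.000  +0.000   -0.048  +0.084  -0.006  +0.000
     41  0.3280   +0.000  +0.028  +0.000  +0.000   -0.053  +0.084  -0.062  -0.010
     61  0.4880   +0.000  +0.028  +0.000  +0.000   -0.079  +0.056  -0.245  -0.652


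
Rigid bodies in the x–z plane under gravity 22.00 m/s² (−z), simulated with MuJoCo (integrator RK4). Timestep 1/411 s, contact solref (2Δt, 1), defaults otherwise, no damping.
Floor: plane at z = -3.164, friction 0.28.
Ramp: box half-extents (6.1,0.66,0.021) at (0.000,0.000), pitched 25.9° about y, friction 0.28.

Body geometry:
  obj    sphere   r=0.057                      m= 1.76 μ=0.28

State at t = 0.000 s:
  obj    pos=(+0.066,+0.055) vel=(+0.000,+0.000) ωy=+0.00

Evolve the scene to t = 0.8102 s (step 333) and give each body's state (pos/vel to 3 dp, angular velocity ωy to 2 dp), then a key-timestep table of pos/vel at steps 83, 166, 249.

State at t = 0.8102 s:
  obj    pos=(+2.093,-0.929) vel=(+5.003,-2.429) ωy=+97.56

Key-timestep trajectory:
   step    t(s)  obj.x    obj.z    obj.vx   obj.vz 
     83  0.2019   +0.192  -0.006  +1.247  -0.606
    166  0.4039   +0.570  -0.190  +2.494  -1.211
    249  0.6058   +1.199  -0.496  +3.741  -1.816


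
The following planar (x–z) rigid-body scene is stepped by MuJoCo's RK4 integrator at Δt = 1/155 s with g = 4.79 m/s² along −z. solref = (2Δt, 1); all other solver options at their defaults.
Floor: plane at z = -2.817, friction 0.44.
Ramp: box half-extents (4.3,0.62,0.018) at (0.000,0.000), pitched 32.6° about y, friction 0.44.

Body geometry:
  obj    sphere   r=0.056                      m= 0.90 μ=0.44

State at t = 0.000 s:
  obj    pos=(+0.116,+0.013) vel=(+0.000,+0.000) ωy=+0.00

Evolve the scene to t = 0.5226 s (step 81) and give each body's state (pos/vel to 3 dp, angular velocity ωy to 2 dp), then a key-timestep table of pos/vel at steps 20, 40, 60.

State at t = 0.5226 s:
  obj    pos=(+0.328,-0.122) vel=(+0.812,-0.519) ωy=+17.19

Key-timestep trajectory:
   step    t(s)  obj.x    obj.z    obj.vx   obj.vz 
     20  0.1290   +0.129  +0.005  +0.200  -0.128
     40  0.2581   +0.168  -0.020  +0.401  -0.256
     60  0.3871   +0.233  -0.061  +0.601  -0.384


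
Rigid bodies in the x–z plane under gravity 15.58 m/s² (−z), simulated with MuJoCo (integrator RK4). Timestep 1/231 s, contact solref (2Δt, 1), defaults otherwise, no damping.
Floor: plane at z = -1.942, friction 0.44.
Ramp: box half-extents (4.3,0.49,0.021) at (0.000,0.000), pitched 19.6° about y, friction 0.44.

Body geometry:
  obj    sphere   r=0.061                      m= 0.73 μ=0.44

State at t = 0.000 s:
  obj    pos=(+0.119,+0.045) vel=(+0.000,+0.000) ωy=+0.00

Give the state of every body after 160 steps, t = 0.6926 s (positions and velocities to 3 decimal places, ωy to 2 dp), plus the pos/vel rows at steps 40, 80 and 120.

State at t = 0.6926 s:
  obj    pos=(+0.963,-0.256) vel=(+2.436,-0.867) ωy=+42.38

Key-timestep trajectory:
   step    t(s)  obj.x    obj.z    obj.vx   obj.vz 
     40  0.1732   +0.172  +0.026  +0.609  -0.217
     80  0.3463   +0.330  -0.030  +1.218  -0.434
    120  0.5195   +0.594  -0.124  +1.827  -0.651


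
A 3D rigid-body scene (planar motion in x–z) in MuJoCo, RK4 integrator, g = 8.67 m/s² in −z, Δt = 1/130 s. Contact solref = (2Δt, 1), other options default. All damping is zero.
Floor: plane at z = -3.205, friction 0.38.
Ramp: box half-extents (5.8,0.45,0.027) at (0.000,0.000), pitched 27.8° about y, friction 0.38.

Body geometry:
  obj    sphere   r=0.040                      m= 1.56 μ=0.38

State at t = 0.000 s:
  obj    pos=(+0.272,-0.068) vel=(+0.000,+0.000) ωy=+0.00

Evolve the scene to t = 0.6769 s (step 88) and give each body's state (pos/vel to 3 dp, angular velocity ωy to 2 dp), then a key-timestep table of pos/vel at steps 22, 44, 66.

State at t = 0.6769 s:
  obj    pos=(+0.858,-0.376) vel=(+1.729,-0.912) ωy=+48.86

Key-timestep trajectory:
   step    t(s)  obj.x    obj.z    obj.vx   obj.vz 
     22  0.1692   +0.309  -0.087  +0.433  -0.228
     44  0.3385   +0.419  -0.145  +0.865  -0.456
     66  0.5077   +0.601  -0.241  +1.297  -0.684


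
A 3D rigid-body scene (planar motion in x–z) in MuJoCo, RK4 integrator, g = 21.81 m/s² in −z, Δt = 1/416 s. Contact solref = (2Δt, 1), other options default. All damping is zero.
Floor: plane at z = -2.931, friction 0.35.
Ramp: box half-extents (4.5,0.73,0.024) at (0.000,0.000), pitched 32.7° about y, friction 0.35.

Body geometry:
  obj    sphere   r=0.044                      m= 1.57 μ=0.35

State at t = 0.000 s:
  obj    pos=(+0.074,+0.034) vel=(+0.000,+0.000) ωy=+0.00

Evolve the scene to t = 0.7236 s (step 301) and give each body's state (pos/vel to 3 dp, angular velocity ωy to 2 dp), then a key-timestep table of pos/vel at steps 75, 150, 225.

State at t = 0.7236 s:
  obj    pos=(+1.928,-1.157) vel=(+5.125,-3.290) ωy=+138.38

Key-timestep trajectory:
   step    t(s)  obj.x    obj.z    obj.vx   obj.vz 
     75  0.1803   +0.189  -0.040  +1.277  -0.820
    150  0.3606   +0.534  -0.262  +2.554  -1.640
    225  0.5409   +1.110  -0.632  +3.831  -2.459


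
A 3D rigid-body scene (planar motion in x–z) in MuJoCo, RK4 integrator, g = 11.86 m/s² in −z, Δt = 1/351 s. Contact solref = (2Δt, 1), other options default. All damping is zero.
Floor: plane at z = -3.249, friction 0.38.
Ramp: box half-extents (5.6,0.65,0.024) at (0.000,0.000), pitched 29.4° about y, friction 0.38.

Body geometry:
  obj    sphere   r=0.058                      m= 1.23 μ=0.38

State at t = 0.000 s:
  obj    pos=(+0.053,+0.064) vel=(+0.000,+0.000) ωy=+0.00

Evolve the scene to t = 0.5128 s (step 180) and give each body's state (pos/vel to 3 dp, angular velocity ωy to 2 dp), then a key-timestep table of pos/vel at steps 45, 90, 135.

State at t = 0.5128 s:
  obj    pos=(+0.530,-0.204) vel=(+1.858,-1.047) ωy=+36.76

Key-timestep trajectory:
   step    t(s)  obj.x    obj.z    obj.vx   obj.vz 
     45  0.1282   +0.083  +0.047  +0.465  -0.262
     90  0.2564   +0.172  -0.003  +0.929  -0.524
    135  0.3846   +0.321  -0.087  +1.394  -0.785


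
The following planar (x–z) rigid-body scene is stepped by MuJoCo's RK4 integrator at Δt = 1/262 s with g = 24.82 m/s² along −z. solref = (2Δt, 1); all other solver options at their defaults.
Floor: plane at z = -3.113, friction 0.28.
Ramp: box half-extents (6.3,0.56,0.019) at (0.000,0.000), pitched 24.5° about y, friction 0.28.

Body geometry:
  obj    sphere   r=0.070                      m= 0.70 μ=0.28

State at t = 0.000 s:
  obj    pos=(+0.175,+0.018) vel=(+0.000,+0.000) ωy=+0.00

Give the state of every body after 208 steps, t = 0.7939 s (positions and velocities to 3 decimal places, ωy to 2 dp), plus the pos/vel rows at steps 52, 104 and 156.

State at t = 0.7939 s:
  obj    pos=(+2.283,-0.943) vel=(+5.311,-2.421) ωy=+83.37

Key-timestep trajectory:
   step    t(s)  obj.x    obj.z    obj.vx   obj.vz 
     52  0.1985   +0.307  -0.042  +1.328  -0.605
    104  0.3969   +0.702  -0.222  +2.656  -1.210
    156  0.5954   +1.361  -0.522  +3.984  -1.815


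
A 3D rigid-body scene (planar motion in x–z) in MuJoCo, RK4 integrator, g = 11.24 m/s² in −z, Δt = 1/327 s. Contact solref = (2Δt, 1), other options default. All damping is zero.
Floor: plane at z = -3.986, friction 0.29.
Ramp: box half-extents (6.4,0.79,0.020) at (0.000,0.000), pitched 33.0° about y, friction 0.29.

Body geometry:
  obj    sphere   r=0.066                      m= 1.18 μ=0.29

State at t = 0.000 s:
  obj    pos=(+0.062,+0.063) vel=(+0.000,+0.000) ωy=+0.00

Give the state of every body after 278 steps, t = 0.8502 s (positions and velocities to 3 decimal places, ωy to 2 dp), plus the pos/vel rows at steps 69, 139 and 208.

State at t = 0.8502 s:
  obj    pos=(+1.387,-0.798) vel=(+3.118,-2.025) ωy=+56.31

Key-timestep trajectory:
   step    t(s)  obj.x    obj.z    obj.vx   obj.vz 
     69  0.2110   +0.143  +0.009  +0.774  -0.503
    139  0.4251   +0.393  -0.153  +1.559  -1.012
    208  0.6361   +0.804  -0.419  +2.333  -1.515


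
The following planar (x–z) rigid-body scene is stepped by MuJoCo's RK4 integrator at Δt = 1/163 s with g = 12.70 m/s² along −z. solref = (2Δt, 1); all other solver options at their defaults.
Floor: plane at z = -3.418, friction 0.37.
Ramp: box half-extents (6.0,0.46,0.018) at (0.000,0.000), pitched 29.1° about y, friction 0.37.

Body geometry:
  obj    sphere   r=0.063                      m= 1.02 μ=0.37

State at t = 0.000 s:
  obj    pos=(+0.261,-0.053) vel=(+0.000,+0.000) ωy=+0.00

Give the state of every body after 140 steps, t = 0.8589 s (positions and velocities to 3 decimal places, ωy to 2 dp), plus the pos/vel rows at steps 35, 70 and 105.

State at t = 0.8589 s:
  obj    pos=(+1.683,-0.844) vel=(+3.311,-1.843) ωy=+60.13

Key-timestep trajectory:
   step    t(s)  obj.x    obj.z    obj.vx   obj.vz 
     35  0.2147   +0.350  -0.102  +0.828  -0.461
     70  0.4294   +0.617  -0.251  +1.656  -0.921
    105  0.6442   +1.061  -0.498  +2.483  -1.382


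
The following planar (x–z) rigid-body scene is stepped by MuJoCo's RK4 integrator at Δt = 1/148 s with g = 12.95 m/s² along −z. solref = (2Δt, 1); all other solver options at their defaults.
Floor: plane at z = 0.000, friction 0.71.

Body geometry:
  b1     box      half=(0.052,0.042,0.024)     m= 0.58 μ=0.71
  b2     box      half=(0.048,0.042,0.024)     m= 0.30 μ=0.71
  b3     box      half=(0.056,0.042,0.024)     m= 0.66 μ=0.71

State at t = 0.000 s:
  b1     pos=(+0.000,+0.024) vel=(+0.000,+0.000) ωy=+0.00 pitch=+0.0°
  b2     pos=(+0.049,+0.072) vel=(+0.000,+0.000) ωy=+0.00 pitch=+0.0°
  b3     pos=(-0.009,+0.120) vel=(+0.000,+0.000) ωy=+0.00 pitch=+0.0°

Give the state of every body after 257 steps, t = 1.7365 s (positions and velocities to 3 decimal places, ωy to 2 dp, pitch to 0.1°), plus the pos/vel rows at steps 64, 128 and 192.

State at t = 1.7365 s:
  b1     pos=(+0.000,+0.024) vel=(+0.000,+0.000) ωy=+0.00 pitch=+0.0°
  b2     pos=(+0.052,+0.072) vel=(+0.002,+0.000) ωy=+0.00 pitch=+0.1°
  b3     pos=(-0.022,+0.104) vel=(+0.000,-0.001) ωy=+0.04 pitch=-43.3°

Key-timestep trajectory:
   step    t(s)  b1.x    b1.z    b1.vx   b1.vz   b2.x    b2.z    b2.vx   b2.vz   b3.x    b3.z    b3.vx   b3.vz 
     64  0.4324   +0.000  +0.024  +0.000  +0.000   +0.050  +0.072  +0.002  +0.000   -0.023  +0.105  +0.000  +0.000
    128  0.8649   +0.000  +0.024  +0.000  +0.000   +0.051  +0.072  +0.002  +0.000   -0.022  +0.105  +0.000  -0.001
    192  1.2973   +0.000  +0.024  +0.000  +0.000   +0.051  +0.072  +0.002  +0.000   -0.022  +0.104  +0.000  -0.001


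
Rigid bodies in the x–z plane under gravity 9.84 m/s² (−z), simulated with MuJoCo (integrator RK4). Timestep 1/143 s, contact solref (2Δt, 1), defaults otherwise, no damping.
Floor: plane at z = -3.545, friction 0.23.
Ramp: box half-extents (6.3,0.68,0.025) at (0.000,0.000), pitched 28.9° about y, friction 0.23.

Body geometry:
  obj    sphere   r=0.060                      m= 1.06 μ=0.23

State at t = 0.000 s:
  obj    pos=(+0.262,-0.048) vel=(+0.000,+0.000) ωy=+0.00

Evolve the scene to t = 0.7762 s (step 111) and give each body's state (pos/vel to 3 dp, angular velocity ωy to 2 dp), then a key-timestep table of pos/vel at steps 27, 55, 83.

State at t = 0.7762 s:
  obj    pos=(+1.158,-0.542) vel=(+2.309,-1.274) ωy=+43.92

Key-timestep trajectory:
   step    t(s)  obj.x    obj.z    obj.vx   obj.vz 
     27  0.1888   +0.315  -0.077  +0.562  -0.310
     55  0.3846   +0.482  -0.169  +1.144  -0.632
     83  0.5804   +0.763  -0.324  +1.726  -0.953


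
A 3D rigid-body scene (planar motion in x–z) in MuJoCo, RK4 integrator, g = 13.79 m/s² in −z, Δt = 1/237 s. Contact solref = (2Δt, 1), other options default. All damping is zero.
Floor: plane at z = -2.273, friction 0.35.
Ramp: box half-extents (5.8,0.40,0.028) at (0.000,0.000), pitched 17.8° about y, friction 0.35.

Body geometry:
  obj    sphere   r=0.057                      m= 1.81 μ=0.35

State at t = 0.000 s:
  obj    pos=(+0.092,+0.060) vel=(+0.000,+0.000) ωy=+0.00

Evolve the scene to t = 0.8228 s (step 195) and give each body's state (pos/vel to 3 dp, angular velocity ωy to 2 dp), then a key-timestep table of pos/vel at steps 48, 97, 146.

State at t = 0.8228 s:
  obj    pos=(+1.062,-0.252) vel=(+2.359,-0.757) ωy=+43.46

Key-timestep trajectory:
   step    t(s)  obj.x    obj.z    obj.vx   obj.vz 
     48  0.2025   +0.151  +0.041  +0.581  -0.186
     97  0.4093   +0.332  -0.017  +1.173  -0.377
    146  0.6160   +0.636  -0.115  +1.766  -0.567


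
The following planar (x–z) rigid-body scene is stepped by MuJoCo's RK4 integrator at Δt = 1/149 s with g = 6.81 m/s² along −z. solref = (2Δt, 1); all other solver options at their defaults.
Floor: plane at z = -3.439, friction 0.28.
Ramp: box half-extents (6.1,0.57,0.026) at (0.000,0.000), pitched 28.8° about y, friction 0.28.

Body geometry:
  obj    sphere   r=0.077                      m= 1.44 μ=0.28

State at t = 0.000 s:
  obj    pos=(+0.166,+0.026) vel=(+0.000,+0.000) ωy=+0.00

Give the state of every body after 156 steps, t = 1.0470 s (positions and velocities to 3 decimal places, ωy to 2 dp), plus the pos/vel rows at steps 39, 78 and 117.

State at t = 1.0470 s:
  obj    pos=(+1.292,-0.593) vel=(+2.150,-1.182) ωy=+31.86

Key-timestep trajectory:
   step    t(s)  obj.x    obj.z    obj.vx   obj.vz 
     39  0.2617   +0.237  -0.012  +0.538  -0.296
     78  0.5235   +0.448  -0.129  +1.075  -0.591
    117  0.7852   +0.799  -0.322  +1.613  -0.887


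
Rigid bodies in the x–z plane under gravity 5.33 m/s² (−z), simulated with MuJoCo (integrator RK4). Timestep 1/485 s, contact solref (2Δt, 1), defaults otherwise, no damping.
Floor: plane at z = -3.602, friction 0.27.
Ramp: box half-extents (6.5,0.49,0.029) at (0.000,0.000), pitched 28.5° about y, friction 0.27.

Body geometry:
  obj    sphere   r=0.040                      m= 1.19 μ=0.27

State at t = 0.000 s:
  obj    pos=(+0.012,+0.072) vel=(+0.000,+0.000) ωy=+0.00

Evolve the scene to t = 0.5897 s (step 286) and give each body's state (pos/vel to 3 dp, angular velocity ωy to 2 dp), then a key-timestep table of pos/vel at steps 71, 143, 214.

State at t = 0.5897 s:
  obj    pos=(+0.290,-0.079) vel=(+0.941,-0.511) ωy=+26.78

Key-timestep trajectory:
   step    t(s)  obj.x    obj.z    obj.vx   obj.vz 
     71  0.1464   +0.029  +0.063  +0.234  -0.127
    143  0.2948   +0.081  +0.034  +0.471  -0.256
    214  0.4412   +0.167  -0.012  +0.704  -0.382


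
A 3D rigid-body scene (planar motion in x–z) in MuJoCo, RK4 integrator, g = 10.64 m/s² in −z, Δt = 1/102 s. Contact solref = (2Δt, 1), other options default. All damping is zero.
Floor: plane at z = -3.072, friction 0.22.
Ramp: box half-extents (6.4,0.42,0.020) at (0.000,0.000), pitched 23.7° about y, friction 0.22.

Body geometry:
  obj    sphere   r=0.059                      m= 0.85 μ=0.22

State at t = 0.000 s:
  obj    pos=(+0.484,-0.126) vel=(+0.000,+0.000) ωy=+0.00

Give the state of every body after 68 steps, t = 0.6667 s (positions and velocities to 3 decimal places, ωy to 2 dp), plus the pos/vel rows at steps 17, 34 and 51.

State at t = 0.6667 s:
  obj    pos=(+1.106,-0.399) vel=(+1.865,-0.819) ωy=+34.50

Key-timestep trajectory:
   step    t(s)  obj.x    obj.z    obj.vx   obj.vz 
     17  0.1667   +0.523  -0.143  +0.467  -0.205
     34  0.3333   +0.639  -0.194  +0.933  -0.409
     51  0.5000   +0.834  -0.280  +1.399  -0.614


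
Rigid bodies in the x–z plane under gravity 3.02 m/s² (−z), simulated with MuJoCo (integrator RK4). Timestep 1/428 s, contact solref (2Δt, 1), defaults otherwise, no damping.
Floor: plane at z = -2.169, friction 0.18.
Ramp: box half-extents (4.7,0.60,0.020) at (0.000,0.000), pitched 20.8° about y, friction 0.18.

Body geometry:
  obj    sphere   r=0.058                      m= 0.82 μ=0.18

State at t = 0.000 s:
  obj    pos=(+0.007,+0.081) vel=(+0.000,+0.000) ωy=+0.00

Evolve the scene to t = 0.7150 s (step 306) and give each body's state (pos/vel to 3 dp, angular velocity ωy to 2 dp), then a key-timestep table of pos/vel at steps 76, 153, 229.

State at t = 0.7150 s:
  obj    pos=(+0.190,+0.011) vel=(+0.512,-0.194) ωy=+9.44

Key-timestep trajectory:
   step    t(s)  obj.x    obj.z    obj.vx   obj.vz 
     76  0.1776   +0.018  +0.077  +0.127  -0.048
    153  0.3575   +0.053  +0.063  +0.256  -0.097
    229  0.5350   +0.109  +0.042  +0.383  -0.146


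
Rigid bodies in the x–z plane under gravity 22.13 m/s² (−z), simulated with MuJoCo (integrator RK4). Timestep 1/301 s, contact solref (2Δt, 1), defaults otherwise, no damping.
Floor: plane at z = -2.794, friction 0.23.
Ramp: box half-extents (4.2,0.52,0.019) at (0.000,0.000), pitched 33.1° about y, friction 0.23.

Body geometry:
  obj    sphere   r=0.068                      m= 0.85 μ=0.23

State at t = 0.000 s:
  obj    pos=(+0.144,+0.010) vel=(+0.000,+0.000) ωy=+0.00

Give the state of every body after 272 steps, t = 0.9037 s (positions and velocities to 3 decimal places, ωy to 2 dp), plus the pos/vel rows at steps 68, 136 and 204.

State at t = 0.9037 s:
  obj    pos=(+3.097,-1.915) vel=(+6.535,-4.260) ωy=+114.69

Key-timestep trajectory:
   step    t(s)  obj.x    obj.z    obj.vx   obj.vz 
     68  0.2259   +0.329  -0.110  +1.634  -1.065
    136  0.4518   +0.882  -0.471  +3.268  -2.130
    204  0.6777   +1.805  -1.073  +4.902  -3.195


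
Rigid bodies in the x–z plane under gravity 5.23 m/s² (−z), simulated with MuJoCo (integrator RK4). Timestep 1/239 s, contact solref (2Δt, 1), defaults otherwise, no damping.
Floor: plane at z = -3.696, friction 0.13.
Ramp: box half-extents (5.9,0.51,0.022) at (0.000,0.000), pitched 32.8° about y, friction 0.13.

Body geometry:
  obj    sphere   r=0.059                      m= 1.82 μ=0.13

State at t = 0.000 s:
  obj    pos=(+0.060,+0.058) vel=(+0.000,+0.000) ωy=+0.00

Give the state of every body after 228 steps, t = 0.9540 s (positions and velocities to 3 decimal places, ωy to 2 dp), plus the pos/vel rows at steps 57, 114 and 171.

State at t = 0.9540 s:
  obj    pos=(+0.925,-0.500) vel=(+1.803,-1.191) ωy=+22.96

Key-timestep trajectory:
   step    t(s)  obj.x    obj.z    obj.vx   obj.vz 
     57  0.2385   +0.114  +0.023  +0.457  -0.285
    114  0.4770   +0.276  -0.082  +0.904  -0.591
    171  0.7155   +0.546  -0.256  +1.359  -0.880


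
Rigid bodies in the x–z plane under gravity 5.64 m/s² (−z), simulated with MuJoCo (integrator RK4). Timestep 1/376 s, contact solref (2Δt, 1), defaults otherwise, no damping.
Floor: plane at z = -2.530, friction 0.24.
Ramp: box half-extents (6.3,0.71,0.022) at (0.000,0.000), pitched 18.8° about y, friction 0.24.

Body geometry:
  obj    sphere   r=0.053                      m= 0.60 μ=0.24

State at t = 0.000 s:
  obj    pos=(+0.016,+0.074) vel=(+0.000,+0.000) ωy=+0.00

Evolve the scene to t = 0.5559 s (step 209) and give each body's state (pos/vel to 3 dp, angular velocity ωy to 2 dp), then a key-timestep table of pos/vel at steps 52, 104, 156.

State at t = 0.5559 s:
  obj    pos=(+0.206,+0.009) vel=(+0.683,-0.233) ωy=+13.61

Key-timestep trajectory:
   step    t(s)  obj.x    obj.z    obj.vx   obj.vz 
     52  0.1383   +0.028  +0.070  +0.170  -0.058
    104  0.2766   +0.063  +0.058  +0.340  -0.116
    156  0.4149   +0.122  +0.038  +0.510  -0.174


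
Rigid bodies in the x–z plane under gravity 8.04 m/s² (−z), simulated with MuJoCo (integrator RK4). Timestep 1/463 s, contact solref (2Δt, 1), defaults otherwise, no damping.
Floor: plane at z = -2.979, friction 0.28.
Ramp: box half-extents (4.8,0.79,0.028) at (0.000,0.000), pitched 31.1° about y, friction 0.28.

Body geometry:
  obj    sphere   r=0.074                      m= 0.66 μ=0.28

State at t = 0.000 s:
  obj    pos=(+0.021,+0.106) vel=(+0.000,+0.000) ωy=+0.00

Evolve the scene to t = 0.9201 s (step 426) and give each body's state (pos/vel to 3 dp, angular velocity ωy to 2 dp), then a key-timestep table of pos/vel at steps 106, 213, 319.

State at t = 0.9201 s:
  obj    pos=(+1.096,-0.542) vel=(+2.337,-1.410) ωy=+36.88

Key-timestep trajectory:
   step    t(s)  obj.x    obj.z    obj.vx   obj.vz 
    106  0.2289   +0.088  +0.066  +0.582  -0.351
    213  0.4600   +0.290  -0.056  +1.169  -0.705
    319  0.6890   +0.624  -0.257  +1.750  -1.056


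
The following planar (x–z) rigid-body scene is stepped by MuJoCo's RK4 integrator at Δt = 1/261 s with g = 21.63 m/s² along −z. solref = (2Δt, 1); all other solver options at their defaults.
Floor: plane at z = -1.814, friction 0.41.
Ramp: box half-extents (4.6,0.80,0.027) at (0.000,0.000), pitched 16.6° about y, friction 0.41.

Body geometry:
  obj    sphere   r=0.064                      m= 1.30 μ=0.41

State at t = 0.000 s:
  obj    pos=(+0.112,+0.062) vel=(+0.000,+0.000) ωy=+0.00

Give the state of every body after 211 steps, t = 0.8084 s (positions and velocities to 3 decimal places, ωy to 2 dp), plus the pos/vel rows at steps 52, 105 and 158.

State at t = 0.8084 s:
  obj    pos=(+1.494,-0.351) vel=(+3.420,-1.019) ωy=+55.75

Key-timestep trajectory:
   step    t(s)  obj.x    obj.z    obj.vx   obj.vz 
     52  0.1992   +0.196  +0.037  +0.843  -0.251
    105  0.4023   +0.454  -0.040  +1.702  -0.507
    158  0.6054   +0.887  -0.169  +2.561  -0.763


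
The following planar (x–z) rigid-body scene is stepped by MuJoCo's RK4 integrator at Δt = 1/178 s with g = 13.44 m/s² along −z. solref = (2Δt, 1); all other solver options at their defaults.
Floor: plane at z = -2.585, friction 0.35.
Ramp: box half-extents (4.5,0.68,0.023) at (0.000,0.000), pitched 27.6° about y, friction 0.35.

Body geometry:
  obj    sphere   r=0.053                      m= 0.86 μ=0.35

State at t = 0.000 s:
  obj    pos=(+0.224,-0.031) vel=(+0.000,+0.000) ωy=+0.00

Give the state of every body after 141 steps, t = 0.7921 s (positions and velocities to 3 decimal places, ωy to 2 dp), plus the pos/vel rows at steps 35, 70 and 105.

State at t = 0.7921 s:
  obj    pos=(+1.461,-0.678) vel=(+3.122,-1.632) ωy=+66.46

Key-timestep trajectory:
   step    t(s)  obj.x    obj.z    obj.vx   obj.vz 
     35  0.1966   +0.300  -0.071  +0.775  -0.405
     70  0.3933   +0.529  -0.191  +1.550  -0.810
    105  0.5899   +0.910  -0.390  +2.325  -1.216


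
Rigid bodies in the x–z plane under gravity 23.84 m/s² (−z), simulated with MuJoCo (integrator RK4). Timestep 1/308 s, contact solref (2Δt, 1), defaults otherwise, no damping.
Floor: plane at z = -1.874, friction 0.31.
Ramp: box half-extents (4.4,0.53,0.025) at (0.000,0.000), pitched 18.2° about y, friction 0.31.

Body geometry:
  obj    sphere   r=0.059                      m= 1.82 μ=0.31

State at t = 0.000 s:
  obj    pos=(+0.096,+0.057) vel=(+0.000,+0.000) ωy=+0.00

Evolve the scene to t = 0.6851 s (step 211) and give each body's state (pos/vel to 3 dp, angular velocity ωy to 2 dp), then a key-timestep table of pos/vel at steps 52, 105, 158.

State at t = 0.6851 s:
  obj    pos=(+1.282,-0.333) vel=(+3.461,-1.138) ωy=+61.75

Key-timestep trajectory:
   step    t(s)  obj.x    obj.z    obj.vx   obj.vz 
     52  0.1688   +0.168  +0.033  +0.853  -0.281
    105  0.3409   +0.390  -0.040  +1.723  -0.566
    158  0.5130   +0.761  -0.162  +2.592  -0.852


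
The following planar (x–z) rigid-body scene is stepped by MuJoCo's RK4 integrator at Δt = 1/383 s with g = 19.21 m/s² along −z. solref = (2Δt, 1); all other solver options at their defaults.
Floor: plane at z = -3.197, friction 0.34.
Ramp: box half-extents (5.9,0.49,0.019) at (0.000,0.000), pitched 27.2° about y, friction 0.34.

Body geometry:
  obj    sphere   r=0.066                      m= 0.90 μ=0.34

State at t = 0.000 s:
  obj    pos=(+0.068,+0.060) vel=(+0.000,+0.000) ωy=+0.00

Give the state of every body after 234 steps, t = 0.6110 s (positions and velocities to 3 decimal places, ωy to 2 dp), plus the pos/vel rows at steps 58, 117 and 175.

State at t = 0.6110 s:
  obj    pos=(+1.109,-0.475) vel=(+3.408,-1.752) ωy=+58.05

Key-timestep trajectory:
   step    t(s)  obj.x    obj.z    obj.vx   obj.vz 
     58  0.1514   +0.132  +0.028  +0.845  -0.434
    117  0.3055   +0.329  -0.073  +1.704  -0.876
    175  0.4569   +0.651  -0.239  +2.549  -1.310


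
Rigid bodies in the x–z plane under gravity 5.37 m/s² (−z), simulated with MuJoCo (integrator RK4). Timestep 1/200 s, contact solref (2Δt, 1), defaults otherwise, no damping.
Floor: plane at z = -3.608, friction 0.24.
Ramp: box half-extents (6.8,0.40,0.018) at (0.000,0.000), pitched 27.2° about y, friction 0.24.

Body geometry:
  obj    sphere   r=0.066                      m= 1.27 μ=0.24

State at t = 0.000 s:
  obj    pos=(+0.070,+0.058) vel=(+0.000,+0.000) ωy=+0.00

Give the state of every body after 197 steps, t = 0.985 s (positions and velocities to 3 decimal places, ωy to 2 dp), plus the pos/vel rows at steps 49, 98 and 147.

State at t = 0.985 s:
  obj    pos=(+0.827,-0.330) vel=(+1.536,-0.789) ωy=+26.16

Key-timestep trajectory:
   step    t(s)  obj.x    obj.z    obj.vx   obj.vz 
     49  0.2450   +0.117  +0.034  +0.382  -0.196
     98  0.4900   +0.257  -0.038  +0.764  -0.393
    147  0.7350   +0.491  -0.158  +1.146  -0.589
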